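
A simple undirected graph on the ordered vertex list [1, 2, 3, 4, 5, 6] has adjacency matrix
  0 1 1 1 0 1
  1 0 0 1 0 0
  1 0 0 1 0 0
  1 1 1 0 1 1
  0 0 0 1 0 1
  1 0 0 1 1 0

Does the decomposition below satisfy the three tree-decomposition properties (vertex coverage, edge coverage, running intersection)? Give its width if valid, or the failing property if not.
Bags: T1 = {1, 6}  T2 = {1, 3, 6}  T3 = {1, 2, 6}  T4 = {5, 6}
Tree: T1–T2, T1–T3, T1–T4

A tree decomposition must satisfy three properties: every vertex lies in some bag; for every edge, both endpoints lie together in some bag; and for every vertex, the bags containing it form a connected subtree. Here vertex 4 appears in no bag, so the decomposition is invalid.

No — vertex 4 appears in no bag.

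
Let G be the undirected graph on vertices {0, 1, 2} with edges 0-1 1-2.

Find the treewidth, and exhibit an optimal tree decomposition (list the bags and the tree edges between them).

Treewidth 1.
One optimal decomposition is:
Bags: B1 = {0, 1}  B2 = {1, 2}
Tree: B1–B2

Every bag has size at most 2, so the width is 2 − 1 = 1 and tw(G) ≤ 1. Since G has at least one edge (e.g. 0–1), it is not an edgeless graph, so tw(G) ≥ 1. The upper and lower bounds meet at 1, so that is the treewidth.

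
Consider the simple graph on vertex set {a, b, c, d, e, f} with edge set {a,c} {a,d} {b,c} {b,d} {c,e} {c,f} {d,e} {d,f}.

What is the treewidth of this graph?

A width-2 tree decomposition is:
Bags: B1 = {c, d, f}  B2 = {c, d, e}  B3 = {b, c, d}  B4 = {a, c, d}
Tree: B1–B2, B2–B3, B3–B4
The largest bag has 3 vertices, giving width 2; this decomposition certifies tw(G) ≤ 2. The edges f–c–e–d–f form a cycle, so G is not a tree and its treewidth is at least 2. Therefore the treewidth is 2.

2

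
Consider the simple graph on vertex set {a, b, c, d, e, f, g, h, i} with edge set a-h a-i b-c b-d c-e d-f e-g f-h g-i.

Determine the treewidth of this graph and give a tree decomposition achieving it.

Treewidth 2.
One optimal decomposition is:
Bags: B1 = {d, f, h}  B2 = {b, d, h}  B3 = {b, c, h}  B4 = {c, e, h}  B5 = {e, g, h}  B6 = {g, h, i}  B7 = {a, h, i}
Tree: B1–B2, B2–B3, B3–B4, B4–B5, B5–B6, B6–B7

The largest bag has 3 vertices, giving width 2; this decomposition certifies tw(G) ≤ 2. For the lower bound, G contains the cycle h–f–d–b–c–e–g–i–a–h, so G is not a forest; only forests have treewidth ≤ 1, hence tw(G) ≥ 2. Combining the bounds, tw(G) = 2.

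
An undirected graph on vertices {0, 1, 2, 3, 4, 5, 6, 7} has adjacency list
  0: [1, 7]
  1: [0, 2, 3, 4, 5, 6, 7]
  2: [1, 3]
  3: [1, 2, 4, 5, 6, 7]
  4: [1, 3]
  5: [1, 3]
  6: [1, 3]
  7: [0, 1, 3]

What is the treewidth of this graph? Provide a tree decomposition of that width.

Each bag holds 3 vertices, so the decomposition has width 2, which upper-bounds the treewidth. Conversely, {0, 1, 7} is a clique of size 3, and the vertices of any clique must share a bag in every tree decomposition; so some bag has ≥ 3 vertices and tw(G) ≥ 2. Therefore the treewidth is 2.

Treewidth 2.
Bags: B1 = {0, 1, 7}  B2 = {1, 3, 7}  B3 = {1, 3, 4}  B4 = {1, 3, 5}  B5 = {1, 2, 3}  B6 = {1, 3, 6}
Tree: B1–B2, B2–B3, B2–B4, B2–B5, B4–B6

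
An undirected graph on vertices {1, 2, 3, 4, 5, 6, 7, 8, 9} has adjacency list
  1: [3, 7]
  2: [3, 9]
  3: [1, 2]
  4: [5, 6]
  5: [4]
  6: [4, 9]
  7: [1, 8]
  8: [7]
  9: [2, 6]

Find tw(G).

A width-1 tree decomposition is:
Bags: B1 = {4, 5}  B2 = {4, 6}  B3 = {6, 9}  B4 = {2, 9}  B5 = {2, 3}  B6 = {1, 3}  B7 = {1, 7}  B8 = {7, 8}
Tree: B1–B2, B2–B3, B3–B4, B4–B5, B5–B6, B6–B7, B7–B8
The largest bag has 2 vertices, giving width 1; this decomposition certifies tw(G) ≤ 1. Since G has at least one edge (e.g. 5–4), it is not an edgeless graph, so tw(G) ≥ 1. The upper and lower bounds meet at 1, so that is the treewidth.

1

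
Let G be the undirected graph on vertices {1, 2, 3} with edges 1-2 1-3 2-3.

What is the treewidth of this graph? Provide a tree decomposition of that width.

Treewidth 2.
One optimal decomposition is:
Bags: B1 = {1, 2, 3}
Tree: (single bag)

With just one bag of size 3, the width is 3 − 1 = 2, so tw(G) ≤ 2. On the other hand G contains the 3-clique {1, 2, 3}. A clique must lie in a single bag of any decomposition, so no decomposition can have width below 2. Hence tw(G) = 2 exactly.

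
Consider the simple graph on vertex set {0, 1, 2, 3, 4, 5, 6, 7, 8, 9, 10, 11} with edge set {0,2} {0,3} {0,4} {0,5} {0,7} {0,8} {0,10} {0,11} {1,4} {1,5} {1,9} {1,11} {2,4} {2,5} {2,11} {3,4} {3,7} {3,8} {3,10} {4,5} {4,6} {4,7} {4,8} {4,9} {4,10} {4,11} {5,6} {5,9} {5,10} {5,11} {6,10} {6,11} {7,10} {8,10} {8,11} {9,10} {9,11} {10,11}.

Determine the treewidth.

A width-4 tree decomposition is:
Bags: B1 = {0, 4, 5, 10, 11}  B2 = {0, 4, 8, 10, 11}  B3 = {0, 3, 4, 8, 10}  B4 = {0, 3, 4, 7, 10}  B5 = {0, 2, 4, 5, 11}  B6 = {4, 5, 6, 10, 11}  B7 = {4, 5, 9, 10, 11}  B8 = {1, 4, 5, 9, 11}
Tree: B1–B2, B2–B3, B3–B4, B1–B5, B1–B6, B1–B7, B7–B8
Every bag has size at most 5, so the width is 5 − 1 = 4 and tw(G) ≤ 4. Conversely, {1, 4, 5, 9, 11} is a clique of size 5, and the vertices of any clique must share a bag in every tree decomposition; so some bag has ≥ 5 vertices and tw(G) ≥ 4. Combining the bounds, tw(G) = 4.

4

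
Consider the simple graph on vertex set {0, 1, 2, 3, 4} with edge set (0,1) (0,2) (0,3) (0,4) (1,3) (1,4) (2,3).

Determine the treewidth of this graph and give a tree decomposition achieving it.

Treewidth 2.
One such decomposition:
Bags: B1 = {0, 2, 3}  B2 = {0, 1, 3}  B3 = {0, 1, 4}
Tree: B1–B2, B2–B3

The largest bag has 3 vertices, giving width 2; this decomposition certifies tw(G) ≤ 2. Conversely, {0, 1, 3} is a clique of size 3, and the vertices of any clique must share a bag in every tree decomposition; so some bag has ≥ 3 vertices and tw(G) ≥ 2. Combining the bounds, tw(G) = 2.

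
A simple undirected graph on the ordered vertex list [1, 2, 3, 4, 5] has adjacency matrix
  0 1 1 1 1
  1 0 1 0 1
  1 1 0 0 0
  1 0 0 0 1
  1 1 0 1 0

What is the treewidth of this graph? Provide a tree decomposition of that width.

The largest bag has 3 vertices, giving width 2; this decomposition certifies tw(G) ≤ 2. For the lower bound, the 3 vertices {1, 2, 3} are pairwise adjacent, and any tree decomposition puts a clique entirely inside one bag — forcing width ≥ 2. Combining the bounds, tw(G) = 2.

Treewidth 2.
One such decomposition:
Bags: B1 = {1, 4, 5}  B2 = {1, 2, 5}  B3 = {1, 2, 3}
Tree: B1–B2, B2–B3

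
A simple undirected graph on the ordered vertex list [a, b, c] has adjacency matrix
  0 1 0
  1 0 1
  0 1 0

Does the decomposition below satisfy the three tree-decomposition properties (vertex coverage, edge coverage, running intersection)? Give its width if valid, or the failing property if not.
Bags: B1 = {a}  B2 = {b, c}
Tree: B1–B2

No — edge (b,a) lies in no bag.

A tree decomposition must satisfy three properties: every vertex lies in some bag; for every edge, both endpoints lie together in some bag; and for every vertex, the bags containing it form a connected subtree. Here edge (b,a) lies in no bag, so the decomposition is invalid.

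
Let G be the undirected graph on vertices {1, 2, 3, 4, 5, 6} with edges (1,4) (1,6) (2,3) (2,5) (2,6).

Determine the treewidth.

A width-1 tree decomposition is:
Bags: B1 = {2, 6}  B2 = {2, 3}  B3 = {1, 6}  B4 = {2, 5}  B5 = {1, 4}
Tree: B1–B2, B1–B3, B2–B4, B3–B5
Every bag has size at most 2, so the width is 2 − 1 = 1 and tw(G) ≤ 1. G has an edge, so its treewidth is at least 1. Combining the bounds, tw(G) = 1.

1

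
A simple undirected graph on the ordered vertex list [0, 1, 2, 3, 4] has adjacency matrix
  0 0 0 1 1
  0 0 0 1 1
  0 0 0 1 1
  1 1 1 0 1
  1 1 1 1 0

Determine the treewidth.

2

A width-2 tree decomposition is:
Bags: B1 = {2, 3, 4}  B2 = {0, 3, 4}  B3 = {1, 3, 4}
Tree: B1–B2, B1–B3
Every bag has size at most 3, so the width is 3 − 1 = 2 and tw(G) ≤ 2. Conversely, {0, 3, 4} is a clique of size 3, and the vertices of any clique must share a bag in every tree decomposition; so some bag has ≥ 3 vertices and tw(G) ≥ 2. The upper and lower bounds meet at 2, so that is the treewidth.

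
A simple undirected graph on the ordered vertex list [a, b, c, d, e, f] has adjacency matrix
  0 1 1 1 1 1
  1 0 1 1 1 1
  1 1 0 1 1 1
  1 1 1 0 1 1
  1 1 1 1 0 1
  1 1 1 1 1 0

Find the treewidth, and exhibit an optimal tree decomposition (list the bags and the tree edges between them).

With just one bag of size 6, the width is 6 − 1 = 5, so tw(G) ≤ 5. On the other hand G contains the 6-clique {a, b, c, d, e, f}. A clique must lie in a single bag of any decomposition, so no decomposition can have width below 5. Hence tw(G) = 5 exactly.

Treewidth 5.
One optimal decomposition is:
Bags: B1 = {a, b, c, d, e, f}
Tree: (single bag)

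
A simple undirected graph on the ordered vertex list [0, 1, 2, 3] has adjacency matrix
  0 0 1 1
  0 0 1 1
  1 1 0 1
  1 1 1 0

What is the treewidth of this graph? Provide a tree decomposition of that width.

Treewidth 2.
One optimal decomposition is:
Bags: B1 = {0, 2, 3}  B2 = {1, 2, 3}
Tree: B1–B2

Every bag has size at most 3, so the width is 3 − 1 = 2 and tw(G) ≤ 2. Conversely, {0, 2, 3} is a clique of size 3, and the vertices of any clique must share a bag in every tree decomposition; so some bag has ≥ 3 vertices and tw(G) ≥ 2. Therefore the treewidth is 2.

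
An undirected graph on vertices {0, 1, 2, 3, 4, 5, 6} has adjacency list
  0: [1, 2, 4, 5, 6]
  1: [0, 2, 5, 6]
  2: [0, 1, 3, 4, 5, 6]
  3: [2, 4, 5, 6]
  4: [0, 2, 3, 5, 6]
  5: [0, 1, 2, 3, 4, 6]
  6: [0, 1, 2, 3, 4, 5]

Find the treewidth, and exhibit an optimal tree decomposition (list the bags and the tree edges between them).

Each bag holds 5 vertices, so the decomposition has width 4, which upper-bounds the treewidth. On the other hand G contains the 5-clique {0, 1, 2, 5, 6}. A clique must lie in a single bag of any decomposition, so no decomposition can have width below 4. Combining the bounds, tw(G) = 4.

Treewidth 4.
One such decomposition:
Bags: B1 = {0, 2, 4, 5, 6}  B2 = {0, 1, 2, 5, 6}  B3 = {2, 3, 4, 5, 6}
Tree: B1–B2, B1–B3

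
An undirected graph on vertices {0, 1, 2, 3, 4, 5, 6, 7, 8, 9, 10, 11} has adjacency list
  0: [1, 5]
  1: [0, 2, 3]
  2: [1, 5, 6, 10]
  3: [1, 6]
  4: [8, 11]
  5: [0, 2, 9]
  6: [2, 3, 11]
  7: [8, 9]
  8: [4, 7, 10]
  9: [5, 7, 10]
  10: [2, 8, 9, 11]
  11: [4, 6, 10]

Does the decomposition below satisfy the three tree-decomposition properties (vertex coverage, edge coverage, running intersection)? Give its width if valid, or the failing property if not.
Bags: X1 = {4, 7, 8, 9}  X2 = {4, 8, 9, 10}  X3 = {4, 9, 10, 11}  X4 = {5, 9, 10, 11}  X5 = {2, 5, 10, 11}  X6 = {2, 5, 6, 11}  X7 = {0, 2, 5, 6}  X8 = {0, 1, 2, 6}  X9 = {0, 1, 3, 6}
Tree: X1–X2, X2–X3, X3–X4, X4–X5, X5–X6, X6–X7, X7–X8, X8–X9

Vertex coverage: the bags together contain {0, 1, 2, 3, 4, 5, 6, 7, 8, 9, 10, 11}, the full vertex set. Edge coverage: each edge of G has both endpoints in at least one bag. Running intersection: for every vertex, the bags containing it form a connected subtree. All three properties hold, so this is a valid tree decomposition of width max|bag| − 1 = 3, and hence tw(G) ≤ 3.

Yes; width 3.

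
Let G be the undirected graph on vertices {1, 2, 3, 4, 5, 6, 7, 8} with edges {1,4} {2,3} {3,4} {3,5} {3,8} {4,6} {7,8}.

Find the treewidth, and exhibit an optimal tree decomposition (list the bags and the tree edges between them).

Each bag holds 2 vertices, so the decomposition has width 1, which upper-bounds the treewidth. G has an edge, so its treewidth is at least 1. Combining the bounds, tw(G) = 1.

Treewidth 1.
One such decomposition:
Bags: B1 = {3, 8}  B2 = {3, 5}  B3 = {3, 4}  B4 = {2, 3}  B5 = {1, 4}  B6 = {4, 6}  B7 = {7, 8}
Tree: B1–B2, B2–B3, B1–B4, B3–B5, B5–B6, B1–B7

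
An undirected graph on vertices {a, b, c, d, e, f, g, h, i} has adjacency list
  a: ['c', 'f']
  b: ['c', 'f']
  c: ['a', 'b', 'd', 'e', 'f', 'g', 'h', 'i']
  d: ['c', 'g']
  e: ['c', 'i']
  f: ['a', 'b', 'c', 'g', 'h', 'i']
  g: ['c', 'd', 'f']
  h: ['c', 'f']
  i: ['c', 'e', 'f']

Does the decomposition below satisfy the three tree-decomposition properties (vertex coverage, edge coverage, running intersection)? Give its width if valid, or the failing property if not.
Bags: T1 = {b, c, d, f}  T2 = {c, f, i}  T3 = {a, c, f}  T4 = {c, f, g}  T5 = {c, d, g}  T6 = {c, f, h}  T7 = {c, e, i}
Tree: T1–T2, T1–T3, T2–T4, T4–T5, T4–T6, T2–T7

A tree decomposition must satisfy three properties: every vertex lies in some bag; for every edge, both endpoints lie together in some bag; and for every vertex, the bags containing it form a connected subtree. Here bags containing vertex d are not connected in the tree, so the decomposition is invalid.

No — bags containing vertex d are not connected in the tree.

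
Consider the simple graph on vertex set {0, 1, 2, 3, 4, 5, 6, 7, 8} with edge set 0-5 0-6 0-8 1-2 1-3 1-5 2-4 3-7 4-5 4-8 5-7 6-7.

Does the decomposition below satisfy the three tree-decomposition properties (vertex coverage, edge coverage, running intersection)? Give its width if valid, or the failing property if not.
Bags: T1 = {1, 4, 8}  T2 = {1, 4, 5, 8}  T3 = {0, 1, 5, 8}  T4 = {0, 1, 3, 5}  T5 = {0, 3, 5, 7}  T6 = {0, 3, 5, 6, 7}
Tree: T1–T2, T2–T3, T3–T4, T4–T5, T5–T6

A tree decomposition must satisfy three properties: every vertex lies in some bag; for every edge, both endpoints lie together in some bag; and for every vertex, the bags containing it form a connected subtree. Here vertex 2 appears in no bag, so the decomposition is invalid.

No — vertex 2 appears in no bag.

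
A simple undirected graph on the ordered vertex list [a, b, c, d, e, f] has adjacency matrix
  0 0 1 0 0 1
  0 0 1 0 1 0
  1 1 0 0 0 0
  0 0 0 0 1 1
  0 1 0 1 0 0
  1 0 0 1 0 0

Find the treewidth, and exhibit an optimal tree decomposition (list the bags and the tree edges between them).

Treewidth 2.
One such decomposition:
Bags: B1 = {a, d, f}  B2 = {a, d, e}  B3 = {a, b, e}  B4 = {a, b, c}
Tree: B1–B2, B2–B3, B3–B4

Every bag has size at most 3, so the width is 3 − 1 = 2 and tw(G) ≤ 2. The edges a–f–d–e–b–c–a form a cycle, so G is not a tree and its treewidth is at least 2. Hence tw(G) = 2 exactly.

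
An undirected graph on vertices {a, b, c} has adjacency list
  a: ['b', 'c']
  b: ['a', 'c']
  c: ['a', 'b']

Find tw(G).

2

A width-2 tree decomposition is:
Bags: B1 = {a, b, c}
Tree: (single bag)
With just one bag of size 3, the width is 3 − 1 = 2, so tw(G) ≤ 2. On the other hand G contains the 3-clique {a, b, c}. A clique must lie in a single bag of any decomposition, so no decomposition can have width below 2. Therefore the treewidth is 2.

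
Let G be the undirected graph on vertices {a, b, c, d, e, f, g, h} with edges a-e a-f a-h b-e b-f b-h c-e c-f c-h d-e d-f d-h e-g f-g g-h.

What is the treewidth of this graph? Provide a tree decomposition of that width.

Every bag has size at most 4, so the width is 4 − 1 = 3 and tw(G) ≤ 3. For the lower bound: the 4 vertex sets {a,e}, {c,h}, {f}, {b} are disjoint, each induces a connected subgraph, and every pair is joined by at least one edge of G. Contracting each set to a single vertex therefore yields K_{4} as a minor, and since treewidth is minor-monotone, tw(G) ≥ tw(K_{4}) = 3. Hence tw(G) = 3 exactly.

Treewidth 3.
Bags: B1 = {a, e, f, h}  B2 = {c, e, f, h}  B3 = {b, e, f, h}  B4 = {e, f, g, h}  B5 = {d, e, f, h}
Tree: B1–B2, B2–B3, B3–B4, B4–B5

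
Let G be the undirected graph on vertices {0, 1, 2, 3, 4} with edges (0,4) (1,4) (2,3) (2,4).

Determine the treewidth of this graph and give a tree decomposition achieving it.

Treewidth 1.
One optimal decomposition is:
Bags: B1 = {2, 4}  B2 = {2, 3}  B3 = {1, 4}  B4 = {0, 4}
Tree: B1–B2, B1–B3, B3–B4

The largest bag has 2 vertices, giving width 1; this decomposition certifies tw(G) ≤ 1. Since G has at least one edge (e.g. 2–4), it is not an edgeless graph, so tw(G) ≥ 1. Hence tw(G) = 1 exactly.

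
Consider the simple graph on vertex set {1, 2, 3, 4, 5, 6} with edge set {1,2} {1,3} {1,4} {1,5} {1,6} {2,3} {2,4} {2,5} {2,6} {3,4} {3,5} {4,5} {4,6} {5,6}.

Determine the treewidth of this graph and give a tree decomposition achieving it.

Every bag has size at most 5, so the width is 5 − 1 = 4 and tw(G) ≤ 4. For the lower bound, the 5 vertices {1, 2, 3, 4, 5} are pairwise adjacent, and any tree decomposition puts a clique entirely inside one bag — forcing width ≥ 4. Combining the bounds, tw(G) = 4.

Treewidth 4.
One optimal decomposition is:
Bags: B1 = {1, 2, 4, 5, 6}  B2 = {1, 2, 3, 4, 5}
Tree: B1–B2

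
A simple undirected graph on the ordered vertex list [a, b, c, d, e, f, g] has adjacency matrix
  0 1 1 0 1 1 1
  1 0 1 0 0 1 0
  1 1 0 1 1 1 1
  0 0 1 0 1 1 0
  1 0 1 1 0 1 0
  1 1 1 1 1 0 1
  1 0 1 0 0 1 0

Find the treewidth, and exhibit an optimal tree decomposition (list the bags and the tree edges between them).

The largest bag has 4 vertices, giving width 3; this decomposition certifies tw(G) ≤ 3. On the other hand G contains the 4-clique {c, d, e, f}. A clique must lie in a single bag of any decomposition, so no decomposition can have width below 3. The upper and lower bounds meet at 3, so that is the treewidth.

Treewidth 3.
One optimal decomposition is:
Bags: B1 = {a, c, e, f}  B2 = {a, c, f, g}  B3 = {c, d, e, f}  B4 = {a, b, c, f}
Tree: B1–B2, B1–B3, B1–B4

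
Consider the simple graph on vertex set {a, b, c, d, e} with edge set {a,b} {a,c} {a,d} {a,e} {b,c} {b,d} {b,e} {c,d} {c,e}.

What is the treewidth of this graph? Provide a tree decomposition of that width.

Treewidth 3.
One such decomposition:
Bags: B1 = {a, b, c, d}  B2 = {a, b, c, e}
Tree: B1–B2

The largest bag has 4 vertices, giving width 3; this decomposition certifies tw(G) ≤ 3. For the lower bound, the 4 vertices {a, b, c, d} are pairwise adjacent, and any tree decomposition puts a clique entirely inside one bag — forcing width ≥ 3. The upper and lower bounds meet at 3, so that is the treewidth.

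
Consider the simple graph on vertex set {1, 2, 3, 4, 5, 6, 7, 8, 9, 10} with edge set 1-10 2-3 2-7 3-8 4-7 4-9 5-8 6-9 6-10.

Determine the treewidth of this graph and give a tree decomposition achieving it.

Treewidth 1.
One such decomposition:
Bags: B1 = {1, 10}  B2 = {6, 10}  B3 = {6, 9}  B4 = {4, 9}  B5 = {4, 7}  B6 = {2, 7}  B7 = {2, 3}  B8 = {3, 8}  B9 = {5, 8}
Tree: B1–B2, B2–B3, B3–B4, B4–B5, B5–B6, B6–B7, B7–B8, B8–B9

The largest bag has 2 vertices, giving width 1; this decomposition certifies tw(G) ≤ 1. Since G has at least one edge (e.g. 1–10), it is not an edgeless graph, so tw(G) ≥ 1. Combining the bounds, tw(G) = 1.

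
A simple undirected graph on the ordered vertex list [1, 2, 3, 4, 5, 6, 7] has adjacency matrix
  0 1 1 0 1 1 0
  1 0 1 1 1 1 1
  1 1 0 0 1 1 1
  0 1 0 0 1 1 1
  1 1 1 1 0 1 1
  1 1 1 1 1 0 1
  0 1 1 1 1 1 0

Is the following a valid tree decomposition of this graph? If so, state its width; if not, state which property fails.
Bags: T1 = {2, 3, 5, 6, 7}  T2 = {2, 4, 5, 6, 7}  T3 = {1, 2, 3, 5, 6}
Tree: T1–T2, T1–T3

Vertex coverage: the bags together contain {1, 2, 3, 4, 5, 6, 7}, the full vertex set. Edge coverage: each edge of G has both endpoints in at least one bag. Running intersection: for every vertex, the bags containing it form a connected subtree. All three properties hold, so this is a valid tree decomposition of width max|bag| − 1 = 4, and hence tw(G) ≤ 4.

Yes; width 4.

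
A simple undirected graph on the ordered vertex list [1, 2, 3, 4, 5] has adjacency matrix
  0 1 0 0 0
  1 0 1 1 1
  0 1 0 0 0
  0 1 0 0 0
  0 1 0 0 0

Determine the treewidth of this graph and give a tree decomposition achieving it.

Every bag has size at most 2, so the width is 2 − 1 = 1 and tw(G) ≤ 1. Since G has at least one edge (e.g. 2–3), it is not an edgeless graph, so tw(G) ≥ 1. Hence tw(G) = 1 exactly.

Treewidth 1.
Bags: B1 = {2, 3}  B2 = {1, 2}  B3 = {2, 4}  B4 = {2, 5}
Tree: B1–B2, B1–B3, B2–B4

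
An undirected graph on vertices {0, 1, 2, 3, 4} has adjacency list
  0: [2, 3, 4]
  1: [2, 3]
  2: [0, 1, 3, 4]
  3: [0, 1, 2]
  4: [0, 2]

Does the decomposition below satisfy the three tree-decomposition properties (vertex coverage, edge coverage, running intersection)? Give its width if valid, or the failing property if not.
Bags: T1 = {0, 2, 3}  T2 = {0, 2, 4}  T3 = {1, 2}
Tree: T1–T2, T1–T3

No — edge (3,1) lies in no bag.

A tree decomposition must satisfy three properties: every vertex lies in some bag; for every edge, both endpoints lie together in some bag; and for every vertex, the bags containing it form a connected subtree. Here edge (3,1) lies in no bag, so the decomposition is invalid.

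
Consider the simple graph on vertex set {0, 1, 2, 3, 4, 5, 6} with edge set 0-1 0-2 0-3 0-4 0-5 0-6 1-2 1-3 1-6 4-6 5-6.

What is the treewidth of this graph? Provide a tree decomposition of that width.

Treewidth 2.
One such decomposition:
Bags: B1 = {0, 4, 6}  B2 = {0, 1, 6}  B3 = {0, 5, 6}  B4 = {0, 1, 3}  B5 = {0, 1, 2}
Tree: B1–B2, B1–B3, B2–B4, B4–B5

The largest bag has 3 vertices, giving width 2; this decomposition certifies tw(G) ≤ 2. Conversely, {0, 1, 2} is a clique of size 3, and the vertices of any clique must share a bag in every tree decomposition; so some bag has ≥ 3 vertices and tw(G) ≥ 2. Combining the bounds, tw(G) = 2.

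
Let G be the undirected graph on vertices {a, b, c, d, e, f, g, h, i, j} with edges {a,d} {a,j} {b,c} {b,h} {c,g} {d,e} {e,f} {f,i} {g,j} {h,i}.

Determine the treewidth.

2

A width-2 tree decomposition is:
Bags: B1 = {f, h, i}  B2 = {b, f, h}  B3 = {b, c, f}  B4 = {c, f, g}  B5 = {f, g, j}  B6 = {a, f, j}  B7 = {a, d, f}  B8 = {d, e, f}
Tree: B1–B2, B2–B3, B3–B4, B4–B5, B5–B6, B6–B7, B7–B8
The largest bag has 3 vertices, giving width 2; this decomposition certifies tw(G) ≤ 2. For the lower bound, G contains the cycle f–i–h–b–c–g–j–a–d–e–f, so G is not a forest; only forests have treewidth ≤ 1, hence tw(G) ≥ 2. Therefore the treewidth is 2.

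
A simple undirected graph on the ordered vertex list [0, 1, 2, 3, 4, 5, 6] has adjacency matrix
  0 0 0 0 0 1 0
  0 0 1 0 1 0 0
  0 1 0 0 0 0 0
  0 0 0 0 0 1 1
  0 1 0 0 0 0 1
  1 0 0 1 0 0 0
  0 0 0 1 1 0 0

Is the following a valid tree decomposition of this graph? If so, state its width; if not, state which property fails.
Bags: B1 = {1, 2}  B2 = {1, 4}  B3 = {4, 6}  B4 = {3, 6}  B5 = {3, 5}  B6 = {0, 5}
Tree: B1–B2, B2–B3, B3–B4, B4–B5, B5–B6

Checking the three conditions: (i) the bags cover all of {0, 1, 2, 3, 4, 5, 6}; (ii) for each edge, some bag contains both endpoints; (iii) the bags containing any fixed vertex form a subtree. All hold, so the decomposition is valid with width 2 − 1 = 1.

Yes; width 1.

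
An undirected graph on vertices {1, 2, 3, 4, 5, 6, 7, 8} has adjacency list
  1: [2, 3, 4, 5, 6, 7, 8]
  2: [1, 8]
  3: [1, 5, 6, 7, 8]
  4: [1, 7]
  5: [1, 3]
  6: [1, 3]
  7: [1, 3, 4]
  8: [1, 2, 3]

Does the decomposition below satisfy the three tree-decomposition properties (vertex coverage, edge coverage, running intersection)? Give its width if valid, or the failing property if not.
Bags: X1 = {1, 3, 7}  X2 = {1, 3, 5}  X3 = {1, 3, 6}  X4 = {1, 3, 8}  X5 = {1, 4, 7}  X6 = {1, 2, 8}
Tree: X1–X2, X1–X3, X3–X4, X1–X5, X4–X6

Yes; width 2.

Vertex coverage: the bags together contain {1, 2, 3, 4, 5, 6, 7, 8}, the full vertex set. Edge coverage: each edge of G has both endpoints in at least one bag. Running intersection: for every vertex, the bags containing it form a connected subtree. All three properties hold, so this is a valid tree decomposition of width max|bag| − 1 = 2, and hence tw(G) ≤ 2.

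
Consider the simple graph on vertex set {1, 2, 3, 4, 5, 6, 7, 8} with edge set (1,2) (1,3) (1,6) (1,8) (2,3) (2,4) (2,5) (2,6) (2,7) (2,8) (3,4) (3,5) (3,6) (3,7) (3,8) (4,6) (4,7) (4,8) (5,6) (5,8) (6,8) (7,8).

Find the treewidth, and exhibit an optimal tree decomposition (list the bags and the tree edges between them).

The largest bag has 5 vertices, giving width 4; this decomposition certifies tw(G) ≤ 4. Conversely, {1, 2, 3, 6, 8} is a clique of size 5, and the vertices of any clique must share a bag in every tree decomposition; so some bag has ≥ 5 vertices and tw(G) ≥ 4. The upper and lower bounds meet at 4, so that is the treewidth.

Treewidth 4.
One such decomposition:
Bags: B1 = {2, 3, 4, 6, 8}  B2 = {2, 3, 5, 6, 8}  B3 = {1, 2, 3, 6, 8}  B4 = {2, 3, 4, 7, 8}
Tree: B1–B2, B1–B3, B1–B4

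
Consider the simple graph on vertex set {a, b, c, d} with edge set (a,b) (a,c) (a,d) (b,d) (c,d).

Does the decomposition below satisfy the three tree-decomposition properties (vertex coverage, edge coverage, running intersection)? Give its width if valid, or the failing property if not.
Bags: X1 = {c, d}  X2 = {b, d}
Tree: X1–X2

No — vertex a appears in no bag.

A tree decomposition must satisfy three properties: every vertex lies in some bag; for every edge, both endpoints lie together in some bag; and for every vertex, the bags containing it form a connected subtree. Here vertex a appears in no bag, so the decomposition is invalid.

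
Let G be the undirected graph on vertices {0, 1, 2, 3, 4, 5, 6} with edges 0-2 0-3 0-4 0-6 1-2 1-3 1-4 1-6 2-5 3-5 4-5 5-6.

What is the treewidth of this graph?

A width-3 tree decomposition is:
Bags: B1 = {0, 1, 4, 5}  B2 = {0, 1, 3, 5}  B3 = {0, 1, 2, 5}  B4 = {0, 1, 5, 6}
Tree: B1–B2, B2–B3, B3–B4
The largest bag has 4 vertices, giving width 3; this decomposition certifies tw(G) ≤ 3. For the lower bound: the 4 vertex sets {1,4}, {0,3}, {5}, {2} are disjoint, each induces a connected subgraph, and every pair is joined by at least one edge of G. Contracting each set to a single vertex therefore yields K_{4} as a minor, and since treewidth is minor-monotone, tw(G) ≥ tw(K_{4}) = 3. Therefore the treewidth is 3.

3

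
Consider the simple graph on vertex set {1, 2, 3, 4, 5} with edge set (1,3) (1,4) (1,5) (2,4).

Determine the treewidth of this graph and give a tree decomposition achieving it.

Treewidth 1.
Bags: B1 = {1, 4}  B2 = {1, 3}  B3 = {1, 5}  B4 = {2, 4}
Tree: B1–B2, B1–B3, B1–B4

The largest bag has 2 vertices, giving width 1; this decomposition certifies tw(G) ≤ 1. Any graph with an edge has treewidth ≥ 1, and G has the edge 4–1. The upper and lower bounds meet at 1, so that is the treewidth.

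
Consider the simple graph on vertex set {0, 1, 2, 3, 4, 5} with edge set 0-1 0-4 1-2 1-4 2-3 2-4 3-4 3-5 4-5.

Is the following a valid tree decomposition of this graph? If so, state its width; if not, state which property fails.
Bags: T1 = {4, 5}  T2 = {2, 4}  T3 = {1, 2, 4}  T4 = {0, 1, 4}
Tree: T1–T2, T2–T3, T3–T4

No — vertex 3 appears in no bag.

A tree decomposition must satisfy three properties: every vertex lies in some bag; for every edge, both endpoints lie together in some bag; and for every vertex, the bags containing it form a connected subtree. Here vertex 3 appears in no bag, so the decomposition is invalid.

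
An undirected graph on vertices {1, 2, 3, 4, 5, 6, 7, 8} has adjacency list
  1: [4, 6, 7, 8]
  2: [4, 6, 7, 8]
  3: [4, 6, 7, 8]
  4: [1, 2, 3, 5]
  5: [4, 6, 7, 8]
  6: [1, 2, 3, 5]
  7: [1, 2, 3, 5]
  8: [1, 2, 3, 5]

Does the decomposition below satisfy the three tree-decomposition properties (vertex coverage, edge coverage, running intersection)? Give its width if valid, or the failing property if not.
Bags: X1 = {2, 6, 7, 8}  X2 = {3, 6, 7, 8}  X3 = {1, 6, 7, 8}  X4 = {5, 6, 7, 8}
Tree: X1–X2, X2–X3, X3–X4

No — vertex 4 appears in no bag.

A tree decomposition must satisfy three properties: every vertex lies in some bag; for every edge, both endpoints lie together in some bag; and for every vertex, the bags containing it form a connected subtree. Here vertex 4 appears in no bag, so the decomposition is invalid.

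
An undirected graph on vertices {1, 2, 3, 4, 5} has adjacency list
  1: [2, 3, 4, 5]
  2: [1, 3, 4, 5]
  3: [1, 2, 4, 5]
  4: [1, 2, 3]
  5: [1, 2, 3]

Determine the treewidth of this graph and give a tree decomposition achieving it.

Treewidth 3.
Bags: B1 = {1, 2, 3, 5}  B2 = {1, 2, 3, 4}
Tree: B1–B2

Every bag has size at most 4, so the width is 4 − 1 = 3 and tw(G) ≤ 3. On the other hand G contains the 4-clique {1, 2, 3, 4}. A clique must lie in a single bag of any decomposition, so no decomposition can have width below 3. Hence tw(G) = 3 exactly.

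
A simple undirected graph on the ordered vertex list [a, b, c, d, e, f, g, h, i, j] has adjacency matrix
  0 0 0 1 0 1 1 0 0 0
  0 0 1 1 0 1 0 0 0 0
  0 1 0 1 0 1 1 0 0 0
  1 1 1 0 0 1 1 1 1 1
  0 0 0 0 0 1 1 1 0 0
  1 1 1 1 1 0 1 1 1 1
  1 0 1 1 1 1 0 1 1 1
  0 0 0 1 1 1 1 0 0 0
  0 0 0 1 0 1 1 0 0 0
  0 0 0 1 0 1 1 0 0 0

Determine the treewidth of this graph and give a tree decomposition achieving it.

Each bag holds 4 vertices, so the decomposition has width 3, which upper-bounds the treewidth. On the other hand G contains the 4-clique {d, f, g, h}. A clique must lie in a single bag of any decomposition, so no decomposition can have width below 3. The upper and lower bounds meet at 3, so that is the treewidth.

Treewidth 3.
Bags: B1 = {c, d, f, g}  B2 = {b, c, d, f}  B3 = {d, f, g, h}  B4 = {e, f, g, h}  B5 = {d, f, g, i}  B6 = {d, f, g, j}  B7 = {a, d, f, g}
Tree: B1–B2, B1–B3, B3–B4, B3–B5, B5–B6, B1–B7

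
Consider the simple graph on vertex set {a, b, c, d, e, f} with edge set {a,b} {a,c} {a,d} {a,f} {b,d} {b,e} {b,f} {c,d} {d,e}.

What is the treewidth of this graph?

2

A width-2 tree decomposition is:
Bags: B1 = {a, b, f}  B2 = {a, b, d}  B3 = {a, c, d}  B4 = {b, d, e}
Tree: B1–B2, B2–B3, B2–B4
Every bag has size at most 3, so the width is 3 − 1 = 2 and tw(G) ≤ 2. On the other hand G contains the 3-clique {b, d, e}. A clique must lie in a single bag of any decomposition, so no decomposition can have width below 2. Hence tw(G) = 2 exactly.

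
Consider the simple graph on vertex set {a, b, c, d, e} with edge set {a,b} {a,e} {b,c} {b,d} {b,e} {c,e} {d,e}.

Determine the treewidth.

2

A width-2 tree decomposition is:
Bags: B1 = {a, b, e}  B2 = {b, d, e}  B3 = {b, c, e}
Tree: B1–B2, B2–B3
The largest bag has 3 vertices, giving width 2; this decomposition certifies tw(G) ≤ 2. For the lower bound, the 3 vertices {b, d, e} are pairwise adjacent, and any tree decomposition puts a clique entirely inside one bag — forcing width ≥ 2. The upper and lower bounds meet at 2, so that is the treewidth.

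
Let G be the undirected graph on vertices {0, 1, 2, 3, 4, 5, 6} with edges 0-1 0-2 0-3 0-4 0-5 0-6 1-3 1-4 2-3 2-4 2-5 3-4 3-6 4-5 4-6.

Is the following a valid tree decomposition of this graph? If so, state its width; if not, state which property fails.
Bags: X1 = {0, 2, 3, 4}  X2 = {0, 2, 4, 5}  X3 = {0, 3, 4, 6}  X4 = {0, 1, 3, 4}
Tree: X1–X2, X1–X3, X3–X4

Yes; width 3.

Every vertex of G appears in some bag (union = {0, 1, 2, 3, 4, 5, 6}); every edge is covered by a bag; and for each vertex v the set of bags containing v is connected in the bag tree. The decomposition is therefore valid. The largest bag has 4 vertices, so the width is 3.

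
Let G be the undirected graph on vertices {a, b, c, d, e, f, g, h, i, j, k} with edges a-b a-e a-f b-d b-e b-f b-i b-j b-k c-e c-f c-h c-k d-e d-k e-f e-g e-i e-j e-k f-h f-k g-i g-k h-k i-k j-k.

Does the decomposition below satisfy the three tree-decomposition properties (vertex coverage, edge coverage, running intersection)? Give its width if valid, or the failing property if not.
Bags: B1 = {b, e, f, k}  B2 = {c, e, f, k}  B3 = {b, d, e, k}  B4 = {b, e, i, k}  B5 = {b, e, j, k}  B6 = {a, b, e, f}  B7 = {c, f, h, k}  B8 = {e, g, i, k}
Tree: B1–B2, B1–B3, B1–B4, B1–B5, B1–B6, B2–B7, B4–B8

Yes; width 3.

Vertex coverage: the bags together contain {a, b, c, d, e, f, g, h, i, j, k}, the full vertex set. Edge coverage: each edge of G has both endpoints in at least one bag. Running intersection: for every vertex, the bags containing it form a connected subtree. All three properties hold, so this is a valid tree decomposition of width max|bag| − 1 = 3, and hence tw(G) ≤ 3.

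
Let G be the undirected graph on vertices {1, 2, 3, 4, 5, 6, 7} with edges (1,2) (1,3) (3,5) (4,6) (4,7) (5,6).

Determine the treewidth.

A width-1 tree decomposition is:
Bags: B1 = {1, 2}  B2 = {1, 3}  B3 = {3, 5}  B4 = {5, 6}  B5 = {4, 6}  B6 = {4, 7}
Tree: B1–B2, B2–B3, B3–B4, B4–B5, B5–B6
Each bag holds 2 vertices, so the decomposition has width 1, which upper-bounds the treewidth. Any graph with an edge has treewidth ≥ 1, and G has the edge 2–1. Therefore the treewidth is 1.

1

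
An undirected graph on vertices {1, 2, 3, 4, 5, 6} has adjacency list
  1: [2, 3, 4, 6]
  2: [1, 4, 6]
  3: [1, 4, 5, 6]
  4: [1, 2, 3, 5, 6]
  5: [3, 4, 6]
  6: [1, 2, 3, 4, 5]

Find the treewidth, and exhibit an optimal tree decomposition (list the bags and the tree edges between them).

The largest bag has 4 vertices, giving width 3; this decomposition certifies tw(G) ≤ 3. Conversely, {1, 2, 4, 6} is a clique of size 4, and the vertices of any clique must share a bag in every tree decomposition; so some bag has ≥ 4 vertices and tw(G) ≥ 3. Therefore the treewidth is 3.

Treewidth 3.
Bags: B1 = {3, 4, 5, 6}  B2 = {1, 3, 4, 6}  B3 = {1, 2, 4, 6}
Tree: B1–B2, B2–B3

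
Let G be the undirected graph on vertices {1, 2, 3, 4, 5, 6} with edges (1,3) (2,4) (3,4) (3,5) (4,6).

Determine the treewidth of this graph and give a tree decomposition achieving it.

The largest bag has 2 vertices, giving width 1; this decomposition certifies tw(G) ≤ 1. Any graph with an edge has treewidth ≥ 1, and G has the edge 5–3. Combining the bounds, tw(G) = 1.

Treewidth 1.
One such decomposition:
Bags: B1 = {3, 5}  B2 = {3, 4}  B3 = {2, 4}  B4 = {4, 6}  B5 = {1, 3}
Tree: B1–B2, B2–B3, B3–B4, B2–B5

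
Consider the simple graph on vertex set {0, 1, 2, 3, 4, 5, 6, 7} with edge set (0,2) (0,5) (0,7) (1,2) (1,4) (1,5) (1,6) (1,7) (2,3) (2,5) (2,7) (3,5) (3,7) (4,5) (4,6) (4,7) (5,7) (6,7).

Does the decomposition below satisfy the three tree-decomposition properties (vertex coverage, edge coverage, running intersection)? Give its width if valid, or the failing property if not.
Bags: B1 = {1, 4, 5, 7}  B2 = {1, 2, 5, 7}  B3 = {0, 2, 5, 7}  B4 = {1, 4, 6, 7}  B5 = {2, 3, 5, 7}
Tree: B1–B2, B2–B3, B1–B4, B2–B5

Yes; width 3.

Vertex coverage: the bags together contain {0, 1, 2, 3, 4, 5, 6, 7}, the full vertex set. Edge coverage: each edge of G has both endpoints in at least one bag. Running intersection: for every vertex, the bags containing it form a connected subtree. All three properties hold, so this is a valid tree decomposition of width max|bag| − 1 = 3, and hence tw(G) ≤ 3.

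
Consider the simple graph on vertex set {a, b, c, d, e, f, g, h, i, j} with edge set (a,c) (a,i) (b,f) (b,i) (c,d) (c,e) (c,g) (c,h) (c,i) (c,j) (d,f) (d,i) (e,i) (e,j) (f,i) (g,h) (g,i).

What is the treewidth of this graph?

2

A width-2 tree decomposition is:
Bags: B1 = {c, e, i}  B2 = {c, g, i}  B3 = {c, e, j}  B4 = {a, c, i}  B5 = {c, g, h}  B6 = {c, d, i}  B7 = {d, f, i}  B8 = {b, f, i}
Tree: B1–B2, B1–B3, B2–B4, B2–B5, B4–B6, B6–B7, B7–B8
Each bag holds 3 vertices, so the decomposition has width 2, which upper-bounds the treewidth. On the other hand G contains the 3-clique {c, e, j}. A clique must lie in a single bag of any decomposition, so no decomposition can have width below 2. The upper and lower bounds meet at 2, so that is the treewidth.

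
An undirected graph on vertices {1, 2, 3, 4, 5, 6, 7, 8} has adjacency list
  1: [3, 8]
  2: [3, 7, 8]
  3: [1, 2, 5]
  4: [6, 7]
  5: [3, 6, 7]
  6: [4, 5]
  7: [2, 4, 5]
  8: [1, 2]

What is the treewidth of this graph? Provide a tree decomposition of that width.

Every bag has size at most 3, so the width is 3 − 1 = 2 and tw(G) ≤ 2. For the lower bound, G contains the cycle 8–1–3–2–8, so G is not a forest; only forests have treewidth ≤ 1, hence tw(G) ≥ 2. Therefore the treewidth is 2.

Treewidth 2.
One such decomposition:
Bags: B1 = {1, 2, 8}  B2 = {1, 2, 3}  B3 = {2, 3, 7}  B4 = {3, 5, 7}  B5 = {4, 5, 7}  B6 = {4, 5, 6}
Tree: B1–B2, B2–B3, B3–B4, B4–B5, B5–B6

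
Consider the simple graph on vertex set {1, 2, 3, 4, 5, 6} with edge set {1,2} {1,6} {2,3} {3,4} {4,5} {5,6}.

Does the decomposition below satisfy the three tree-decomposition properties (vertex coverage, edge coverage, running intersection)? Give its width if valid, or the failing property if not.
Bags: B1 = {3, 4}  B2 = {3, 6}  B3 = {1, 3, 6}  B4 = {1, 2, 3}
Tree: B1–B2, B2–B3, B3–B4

A tree decomposition must satisfy three properties: every vertex lies in some bag; for every edge, both endpoints lie together in some bag; and for every vertex, the bags containing it form a connected subtree. Here vertex 5 appears in no bag, so the decomposition is invalid.

No — vertex 5 appears in no bag.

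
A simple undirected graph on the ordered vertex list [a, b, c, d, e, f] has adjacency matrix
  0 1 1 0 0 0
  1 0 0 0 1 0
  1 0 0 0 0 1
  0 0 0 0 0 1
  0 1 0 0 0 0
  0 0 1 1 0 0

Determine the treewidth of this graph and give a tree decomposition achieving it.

Every bag has size at most 2, so the width is 2 − 1 = 1 and tw(G) ≤ 1. Since G has at least one edge (e.g. e–b), it is not an edgeless graph, so tw(G) ≥ 1. Combining the bounds, tw(G) = 1.

Treewidth 1.
Bags: B1 = {b, e}  B2 = {a, b}  B3 = {a, c}  B4 = {c, f}  B5 = {d, f}
Tree: B1–B2, B2–B3, B3–B4, B4–B5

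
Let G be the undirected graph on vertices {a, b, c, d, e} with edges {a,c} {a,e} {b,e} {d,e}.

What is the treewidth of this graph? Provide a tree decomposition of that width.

Treewidth 1.
One optimal decomposition is:
Bags: B1 = {d, e}  B2 = {a, e}  B3 = {b, e}  B4 = {a, c}
Tree: B1–B2, B2–B3, B2–B4

Every bag has size at most 2, so the width is 2 − 1 = 1 and tw(G) ≤ 1. Any graph with an edge has treewidth ≥ 1, and G has the edge d–e. Therefore the treewidth is 1.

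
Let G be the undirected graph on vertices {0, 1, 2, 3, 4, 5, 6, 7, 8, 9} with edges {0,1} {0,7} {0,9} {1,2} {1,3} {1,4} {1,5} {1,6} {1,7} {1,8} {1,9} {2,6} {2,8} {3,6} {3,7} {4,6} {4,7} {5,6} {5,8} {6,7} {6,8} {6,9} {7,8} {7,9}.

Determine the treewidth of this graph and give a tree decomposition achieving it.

Each bag holds 4 vertices, so the decomposition has width 3, which upper-bounds the treewidth. For the lower bound, the 4 vertices {0, 1, 7, 9} are pairwise adjacent, and any tree decomposition puts a clique entirely inside one bag — forcing width ≥ 3. Therefore the treewidth is 3.

Treewidth 3.
One optimal decomposition is:
Bags: B1 = {1, 3, 6, 7}  B2 = {1, 6, 7, 9}  B3 = {1, 4, 6, 7}  B4 = {1, 6, 7, 8}  B5 = {1, 5, 6, 8}  B6 = {0, 1, 7, 9}  B7 = {1, 2, 6, 8}
Tree: B1–B2, B1–B3, B1–B4, B4–B5, B2–B6, B4–B7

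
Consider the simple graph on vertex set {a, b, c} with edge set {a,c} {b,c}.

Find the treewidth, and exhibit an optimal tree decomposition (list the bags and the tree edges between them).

Every bag has size at most 2, so the width is 2 − 1 = 1 and tw(G) ≤ 1. G has an edge, so its treewidth is at least 1. Hence tw(G) = 1 exactly.

Treewidth 1.
Bags: B1 = {b, c}  B2 = {a, c}
Tree: B1–B2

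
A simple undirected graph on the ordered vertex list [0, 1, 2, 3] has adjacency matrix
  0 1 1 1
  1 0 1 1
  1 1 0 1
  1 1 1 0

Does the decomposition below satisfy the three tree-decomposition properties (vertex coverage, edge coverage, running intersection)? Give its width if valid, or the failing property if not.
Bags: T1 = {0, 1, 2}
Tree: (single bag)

No — vertex 3 appears in no bag.

A tree decomposition must satisfy three properties: every vertex lies in some bag; for every edge, both endpoints lie together in some bag; and for every vertex, the bags containing it form a connected subtree. Here vertex 3 appears in no bag, so the decomposition is invalid.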